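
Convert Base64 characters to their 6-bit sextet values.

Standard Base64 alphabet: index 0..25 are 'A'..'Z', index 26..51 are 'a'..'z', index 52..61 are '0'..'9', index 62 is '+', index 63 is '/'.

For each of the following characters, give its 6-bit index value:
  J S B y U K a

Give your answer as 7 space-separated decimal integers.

'J': A..Z range, ord('J') − ord('A') = 9
'S': A..Z range, ord('S') − ord('A') = 18
'B': A..Z range, ord('B') − ord('A') = 1
'y': a..z range, 26 + ord('y') − ord('a') = 50
'U': A..Z range, ord('U') − ord('A') = 20
'K': A..Z range, ord('K') − ord('A') = 10
'a': a..z range, 26 + ord('a') − ord('a') = 26

Answer: 9 18 1 50 20 10 26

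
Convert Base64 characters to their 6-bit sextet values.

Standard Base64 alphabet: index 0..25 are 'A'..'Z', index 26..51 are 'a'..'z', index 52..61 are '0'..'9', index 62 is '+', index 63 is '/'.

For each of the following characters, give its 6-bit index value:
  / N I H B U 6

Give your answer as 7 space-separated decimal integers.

Answer: 63 13 8 7 1 20 58

Derivation:
'/': index 63
'N': A..Z range, ord('N') − ord('A') = 13
'I': A..Z range, ord('I') − ord('A') = 8
'H': A..Z range, ord('H') − ord('A') = 7
'B': A..Z range, ord('B') − ord('A') = 1
'U': A..Z range, ord('U') − ord('A') = 20
'6': 0..9 range, 52 + ord('6') − ord('0') = 58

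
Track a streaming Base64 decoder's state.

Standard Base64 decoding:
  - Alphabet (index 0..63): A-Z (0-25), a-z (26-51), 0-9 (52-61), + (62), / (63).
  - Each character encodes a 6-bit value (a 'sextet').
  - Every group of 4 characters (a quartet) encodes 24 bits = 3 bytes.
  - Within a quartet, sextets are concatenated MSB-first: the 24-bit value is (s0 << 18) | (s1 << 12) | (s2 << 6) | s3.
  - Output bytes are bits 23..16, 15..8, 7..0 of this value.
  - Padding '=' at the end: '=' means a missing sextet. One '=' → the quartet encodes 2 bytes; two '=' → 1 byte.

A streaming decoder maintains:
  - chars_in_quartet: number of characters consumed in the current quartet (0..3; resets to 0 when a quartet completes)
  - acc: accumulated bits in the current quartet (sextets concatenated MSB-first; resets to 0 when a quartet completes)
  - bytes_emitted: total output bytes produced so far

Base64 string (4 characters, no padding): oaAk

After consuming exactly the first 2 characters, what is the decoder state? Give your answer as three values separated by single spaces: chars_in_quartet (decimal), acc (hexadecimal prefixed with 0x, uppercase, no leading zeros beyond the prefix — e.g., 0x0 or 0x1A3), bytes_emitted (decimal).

After char 0 ('o'=40): chars_in_quartet=1 acc=0x28 bytes_emitted=0
After char 1 ('a'=26): chars_in_quartet=2 acc=0xA1A bytes_emitted=0

Answer: 2 0xA1A 0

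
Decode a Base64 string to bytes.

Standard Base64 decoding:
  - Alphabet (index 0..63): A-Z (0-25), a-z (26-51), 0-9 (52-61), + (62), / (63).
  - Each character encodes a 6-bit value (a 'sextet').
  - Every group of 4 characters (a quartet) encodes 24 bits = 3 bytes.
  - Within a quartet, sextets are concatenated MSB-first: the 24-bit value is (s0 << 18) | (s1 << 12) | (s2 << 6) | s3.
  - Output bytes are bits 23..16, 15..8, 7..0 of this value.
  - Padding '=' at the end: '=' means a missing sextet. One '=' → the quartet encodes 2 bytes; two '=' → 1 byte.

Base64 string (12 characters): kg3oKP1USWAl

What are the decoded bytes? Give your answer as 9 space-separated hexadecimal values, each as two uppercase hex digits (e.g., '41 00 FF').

Answer: 92 0D E8 28 FD 54 49 60 25

Derivation:
After char 0 ('k'=36): chars_in_quartet=1 acc=0x24 bytes_emitted=0
After char 1 ('g'=32): chars_in_quartet=2 acc=0x920 bytes_emitted=0
After char 2 ('3'=55): chars_in_quartet=3 acc=0x24837 bytes_emitted=0
After char 3 ('o'=40): chars_in_quartet=4 acc=0x920DE8 -> emit 92 0D E8, reset; bytes_emitted=3
After char 4 ('K'=10): chars_in_quartet=1 acc=0xA bytes_emitted=3
After char 5 ('P'=15): chars_in_quartet=2 acc=0x28F bytes_emitted=3
After char 6 ('1'=53): chars_in_quartet=3 acc=0xA3F5 bytes_emitted=3
After char 7 ('U'=20): chars_in_quartet=4 acc=0x28FD54 -> emit 28 FD 54, reset; bytes_emitted=6
After char 8 ('S'=18): chars_in_quartet=1 acc=0x12 bytes_emitted=6
After char 9 ('W'=22): chars_in_quartet=2 acc=0x496 bytes_emitted=6
After char 10 ('A'=0): chars_in_quartet=3 acc=0x12580 bytes_emitted=6
After char 11 ('l'=37): chars_in_quartet=4 acc=0x496025 -> emit 49 60 25, reset; bytes_emitted=9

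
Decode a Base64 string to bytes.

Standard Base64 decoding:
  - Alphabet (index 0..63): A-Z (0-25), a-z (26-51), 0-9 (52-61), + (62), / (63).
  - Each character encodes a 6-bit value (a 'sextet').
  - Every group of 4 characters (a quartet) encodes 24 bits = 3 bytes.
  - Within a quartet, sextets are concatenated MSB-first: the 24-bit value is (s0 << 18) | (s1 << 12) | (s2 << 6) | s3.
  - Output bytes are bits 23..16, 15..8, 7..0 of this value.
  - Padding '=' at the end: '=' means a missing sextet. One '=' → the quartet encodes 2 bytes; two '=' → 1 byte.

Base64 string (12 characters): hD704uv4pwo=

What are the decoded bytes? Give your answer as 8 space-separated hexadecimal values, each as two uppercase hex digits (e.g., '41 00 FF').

After char 0 ('h'=33): chars_in_quartet=1 acc=0x21 bytes_emitted=0
After char 1 ('D'=3): chars_in_quartet=2 acc=0x843 bytes_emitted=0
After char 2 ('7'=59): chars_in_quartet=3 acc=0x210FB bytes_emitted=0
After char 3 ('0'=52): chars_in_quartet=4 acc=0x843EF4 -> emit 84 3E F4, reset; bytes_emitted=3
After char 4 ('4'=56): chars_in_quartet=1 acc=0x38 bytes_emitted=3
After char 5 ('u'=46): chars_in_quartet=2 acc=0xE2E bytes_emitted=3
After char 6 ('v'=47): chars_in_quartet=3 acc=0x38BAF bytes_emitted=3
After char 7 ('4'=56): chars_in_quartet=4 acc=0xE2EBF8 -> emit E2 EB F8, reset; bytes_emitted=6
After char 8 ('p'=41): chars_in_quartet=1 acc=0x29 bytes_emitted=6
After char 9 ('w'=48): chars_in_quartet=2 acc=0xA70 bytes_emitted=6
After char 10 ('o'=40): chars_in_quartet=3 acc=0x29C28 bytes_emitted=6
Padding '=': partial quartet acc=0x29C28 -> emit A7 0A; bytes_emitted=8

Answer: 84 3E F4 E2 EB F8 A7 0A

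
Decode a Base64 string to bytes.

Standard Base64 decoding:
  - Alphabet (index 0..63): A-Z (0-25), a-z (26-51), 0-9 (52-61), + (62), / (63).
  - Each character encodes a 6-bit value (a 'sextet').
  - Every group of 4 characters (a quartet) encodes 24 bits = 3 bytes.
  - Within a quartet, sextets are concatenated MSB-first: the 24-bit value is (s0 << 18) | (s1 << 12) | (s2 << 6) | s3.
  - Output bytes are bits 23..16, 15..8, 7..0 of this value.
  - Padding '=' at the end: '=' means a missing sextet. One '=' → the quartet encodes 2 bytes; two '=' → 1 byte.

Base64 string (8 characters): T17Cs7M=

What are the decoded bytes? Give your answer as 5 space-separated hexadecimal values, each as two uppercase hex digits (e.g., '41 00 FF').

After char 0 ('T'=19): chars_in_quartet=1 acc=0x13 bytes_emitted=0
After char 1 ('1'=53): chars_in_quartet=2 acc=0x4F5 bytes_emitted=0
After char 2 ('7'=59): chars_in_quartet=3 acc=0x13D7B bytes_emitted=0
After char 3 ('C'=2): chars_in_quartet=4 acc=0x4F5EC2 -> emit 4F 5E C2, reset; bytes_emitted=3
After char 4 ('s'=44): chars_in_quartet=1 acc=0x2C bytes_emitted=3
After char 5 ('7'=59): chars_in_quartet=2 acc=0xB3B bytes_emitted=3
After char 6 ('M'=12): chars_in_quartet=3 acc=0x2CECC bytes_emitted=3
Padding '=': partial quartet acc=0x2CECC -> emit B3 B3; bytes_emitted=5

Answer: 4F 5E C2 B3 B3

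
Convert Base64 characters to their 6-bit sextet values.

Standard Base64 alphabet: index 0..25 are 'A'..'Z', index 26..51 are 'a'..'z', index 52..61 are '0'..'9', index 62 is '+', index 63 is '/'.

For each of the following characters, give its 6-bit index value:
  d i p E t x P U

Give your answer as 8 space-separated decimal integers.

Answer: 29 34 41 4 45 49 15 20

Derivation:
'd': a..z range, 26 + ord('d') − ord('a') = 29
'i': a..z range, 26 + ord('i') − ord('a') = 34
'p': a..z range, 26 + ord('p') − ord('a') = 41
'E': A..Z range, ord('E') − ord('A') = 4
't': a..z range, 26 + ord('t') − ord('a') = 45
'x': a..z range, 26 + ord('x') − ord('a') = 49
'P': A..Z range, ord('P') − ord('A') = 15
'U': A..Z range, ord('U') − ord('A') = 20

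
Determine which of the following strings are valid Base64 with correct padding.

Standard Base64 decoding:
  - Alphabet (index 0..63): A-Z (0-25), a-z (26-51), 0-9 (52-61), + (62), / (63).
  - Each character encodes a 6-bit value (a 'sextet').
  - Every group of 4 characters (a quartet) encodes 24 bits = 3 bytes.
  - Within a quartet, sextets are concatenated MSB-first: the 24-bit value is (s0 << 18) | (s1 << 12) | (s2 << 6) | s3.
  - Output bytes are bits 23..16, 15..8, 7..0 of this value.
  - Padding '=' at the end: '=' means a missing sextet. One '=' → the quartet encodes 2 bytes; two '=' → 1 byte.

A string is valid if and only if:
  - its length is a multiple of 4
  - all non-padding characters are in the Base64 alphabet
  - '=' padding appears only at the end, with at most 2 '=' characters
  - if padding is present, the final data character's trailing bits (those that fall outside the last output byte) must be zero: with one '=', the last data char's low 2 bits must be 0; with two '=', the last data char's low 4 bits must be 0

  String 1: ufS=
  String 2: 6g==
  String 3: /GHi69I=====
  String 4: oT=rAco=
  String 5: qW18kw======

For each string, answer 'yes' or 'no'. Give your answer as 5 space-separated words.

Answer: no yes no no no

Derivation:
String 1: 'ufS=' → invalid (bad trailing bits)
String 2: '6g==' → valid
String 3: '/GHi69I=====' → invalid (5 pad chars (max 2))
String 4: 'oT=rAco=' → invalid (bad char(s): ['=']; '=' in middle)
String 5: 'qW18kw======' → invalid (6 pad chars (max 2))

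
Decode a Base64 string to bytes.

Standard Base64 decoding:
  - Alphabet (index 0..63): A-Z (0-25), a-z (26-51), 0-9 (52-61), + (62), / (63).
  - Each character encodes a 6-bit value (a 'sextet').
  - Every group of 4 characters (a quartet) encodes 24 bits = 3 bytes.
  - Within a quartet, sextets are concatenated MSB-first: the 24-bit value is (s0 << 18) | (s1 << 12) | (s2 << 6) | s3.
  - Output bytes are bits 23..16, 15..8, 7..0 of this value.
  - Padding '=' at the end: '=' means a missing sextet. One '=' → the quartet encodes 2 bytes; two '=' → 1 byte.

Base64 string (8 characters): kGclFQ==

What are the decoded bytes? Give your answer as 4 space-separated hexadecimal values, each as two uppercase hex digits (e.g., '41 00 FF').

Answer: 90 67 25 15

Derivation:
After char 0 ('k'=36): chars_in_quartet=1 acc=0x24 bytes_emitted=0
After char 1 ('G'=6): chars_in_quartet=2 acc=0x906 bytes_emitted=0
After char 2 ('c'=28): chars_in_quartet=3 acc=0x2419C bytes_emitted=0
After char 3 ('l'=37): chars_in_quartet=4 acc=0x906725 -> emit 90 67 25, reset; bytes_emitted=3
After char 4 ('F'=5): chars_in_quartet=1 acc=0x5 bytes_emitted=3
After char 5 ('Q'=16): chars_in_quartet=2 acc=0x150 bytes_emitted=3
Padding '==': partial quartet acc=0x150 -> emit 15; bytes_emitted=4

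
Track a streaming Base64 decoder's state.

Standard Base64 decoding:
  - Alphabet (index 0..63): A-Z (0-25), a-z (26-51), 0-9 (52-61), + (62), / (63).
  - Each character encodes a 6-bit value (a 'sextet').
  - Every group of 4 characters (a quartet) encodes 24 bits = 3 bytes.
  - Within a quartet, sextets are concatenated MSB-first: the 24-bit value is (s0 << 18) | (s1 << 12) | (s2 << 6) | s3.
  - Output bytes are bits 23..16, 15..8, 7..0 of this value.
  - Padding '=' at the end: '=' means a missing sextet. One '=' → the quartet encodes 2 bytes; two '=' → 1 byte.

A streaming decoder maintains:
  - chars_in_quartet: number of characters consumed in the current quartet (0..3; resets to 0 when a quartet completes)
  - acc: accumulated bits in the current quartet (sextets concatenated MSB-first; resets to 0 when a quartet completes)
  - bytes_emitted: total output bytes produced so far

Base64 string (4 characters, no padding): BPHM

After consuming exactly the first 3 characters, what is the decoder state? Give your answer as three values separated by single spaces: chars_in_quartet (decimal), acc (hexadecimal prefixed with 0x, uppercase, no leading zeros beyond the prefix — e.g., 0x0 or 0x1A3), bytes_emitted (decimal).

Answer: 3 0x13C7 0

Derivation:
After char 0 ('B'=1): chars_in_quartet=1 acc=0x1 bytes_emitted=0
After char 1 ('P'=15): chars_in_quartet=2 acc=0x4F bytes_emitted=0
After char 2 ('H'=7): chars_in_quartet=3 acc=0x13C7 bytes_emitted=0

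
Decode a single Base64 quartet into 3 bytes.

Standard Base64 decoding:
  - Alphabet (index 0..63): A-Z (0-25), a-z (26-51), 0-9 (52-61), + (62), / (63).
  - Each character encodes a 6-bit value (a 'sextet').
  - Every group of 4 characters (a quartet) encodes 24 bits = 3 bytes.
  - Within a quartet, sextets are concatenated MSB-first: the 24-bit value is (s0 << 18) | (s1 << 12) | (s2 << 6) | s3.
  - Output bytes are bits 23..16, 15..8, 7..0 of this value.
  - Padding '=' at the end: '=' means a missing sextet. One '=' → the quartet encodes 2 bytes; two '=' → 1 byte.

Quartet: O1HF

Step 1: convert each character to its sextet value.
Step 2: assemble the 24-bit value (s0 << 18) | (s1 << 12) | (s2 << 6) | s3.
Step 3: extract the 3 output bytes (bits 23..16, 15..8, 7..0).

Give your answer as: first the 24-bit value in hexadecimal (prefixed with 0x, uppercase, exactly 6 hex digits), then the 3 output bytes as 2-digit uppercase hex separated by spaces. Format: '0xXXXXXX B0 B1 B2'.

Answer: 0x3B51C5 3B 51 C5

Derivation:
Sextets: O=14, 1=53, H=7, F=5
24-bit: (14<<18) | (53<<12) | (7<<6) | 5
      = 0x380000 | 0x035000 | 0x0001C0 | 0x000005
      = 0x3B51C5
Bytes: (v>>16)&0xFF=3B, (v>>8)&0xFF=51, v&0xFF=C5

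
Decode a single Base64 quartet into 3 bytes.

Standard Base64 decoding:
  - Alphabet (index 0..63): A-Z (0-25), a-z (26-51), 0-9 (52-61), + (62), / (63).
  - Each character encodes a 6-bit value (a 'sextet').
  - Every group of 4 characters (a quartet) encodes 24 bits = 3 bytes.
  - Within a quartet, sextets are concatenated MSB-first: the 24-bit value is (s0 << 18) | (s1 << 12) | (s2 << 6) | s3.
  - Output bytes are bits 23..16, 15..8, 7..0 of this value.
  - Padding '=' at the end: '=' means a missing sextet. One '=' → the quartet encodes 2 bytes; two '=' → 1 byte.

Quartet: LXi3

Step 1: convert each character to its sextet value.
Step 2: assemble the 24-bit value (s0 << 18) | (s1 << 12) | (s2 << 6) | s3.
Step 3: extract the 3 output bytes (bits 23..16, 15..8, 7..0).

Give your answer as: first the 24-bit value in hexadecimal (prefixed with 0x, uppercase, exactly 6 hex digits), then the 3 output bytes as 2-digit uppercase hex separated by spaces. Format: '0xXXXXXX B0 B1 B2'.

Sextets: L=11, X=23, i=34, 3=55
24-bit: (11<<18) | (23<<12) | (34<<6) | 55
      = 0x2C0000 | 0x017000 | 0x000880 | 0x000037
      = 0x2D78B7
Bytes: (v>>16)&0xFF=2D, (v>>8)&0xFF=78, v&0xFF=B7

Answer: 0x2D78B7 2D 78 B7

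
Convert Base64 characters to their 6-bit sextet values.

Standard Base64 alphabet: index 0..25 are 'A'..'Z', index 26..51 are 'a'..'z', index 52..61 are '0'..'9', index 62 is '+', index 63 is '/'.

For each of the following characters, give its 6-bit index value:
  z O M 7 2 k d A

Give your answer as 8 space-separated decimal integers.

'z': a..z range, 26 + ord('z') − ord('a') = 51
'O': A..Z range, ord('O') − ord('A') = 14
'M': A..Z range, ord('M') − ord('A') = 12
'7': 0..9 range, 52 + ord('7') − ord('0') = 59
'2': 0..9 range, 52 + ord('2') − ord('0') = 54
'k': a..z range, 26 + ord('k') − ord('a') = 36
'd': a..z range, 26 + ord('d') − ord('a') = 29
'A': A..Z range, ord('A') − ord('A') = 0

Answer: 51 14 12 59 54 36 29 0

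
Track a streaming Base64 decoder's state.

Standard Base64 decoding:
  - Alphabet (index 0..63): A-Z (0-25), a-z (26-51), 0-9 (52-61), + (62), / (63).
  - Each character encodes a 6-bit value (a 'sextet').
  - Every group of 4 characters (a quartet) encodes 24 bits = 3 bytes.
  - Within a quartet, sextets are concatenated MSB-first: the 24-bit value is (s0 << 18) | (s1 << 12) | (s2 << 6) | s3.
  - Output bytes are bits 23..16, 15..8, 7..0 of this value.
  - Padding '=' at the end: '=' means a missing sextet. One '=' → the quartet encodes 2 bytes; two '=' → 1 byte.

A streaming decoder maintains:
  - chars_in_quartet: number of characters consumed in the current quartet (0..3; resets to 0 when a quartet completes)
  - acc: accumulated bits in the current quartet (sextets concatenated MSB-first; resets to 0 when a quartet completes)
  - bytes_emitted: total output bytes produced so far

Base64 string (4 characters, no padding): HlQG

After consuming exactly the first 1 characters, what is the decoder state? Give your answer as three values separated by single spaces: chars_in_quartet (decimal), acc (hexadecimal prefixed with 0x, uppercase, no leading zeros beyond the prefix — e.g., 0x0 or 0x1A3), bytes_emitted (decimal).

Answer: 1 0x7 0

Derivation:
After char 0 ('H'=7): chars_in_quartet=1 acc=0x7 bytes_emitted=0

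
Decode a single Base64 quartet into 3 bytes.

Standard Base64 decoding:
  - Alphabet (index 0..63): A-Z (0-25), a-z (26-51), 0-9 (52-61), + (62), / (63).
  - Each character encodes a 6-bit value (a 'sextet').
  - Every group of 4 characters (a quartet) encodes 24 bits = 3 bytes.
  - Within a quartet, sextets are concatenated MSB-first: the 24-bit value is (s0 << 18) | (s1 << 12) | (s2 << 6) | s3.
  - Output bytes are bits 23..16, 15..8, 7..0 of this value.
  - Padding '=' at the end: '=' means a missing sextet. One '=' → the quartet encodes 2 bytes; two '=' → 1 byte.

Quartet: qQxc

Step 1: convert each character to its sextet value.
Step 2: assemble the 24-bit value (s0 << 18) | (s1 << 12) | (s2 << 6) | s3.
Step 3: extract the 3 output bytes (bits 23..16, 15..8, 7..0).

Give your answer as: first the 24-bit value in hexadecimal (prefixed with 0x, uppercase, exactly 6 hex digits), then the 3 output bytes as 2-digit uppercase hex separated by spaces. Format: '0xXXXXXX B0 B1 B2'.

Sextets: q=42, Q=16, x=49, c=28
24-bit: (42<<18) | (16<<12) | (49<<6) | 28
      = 0xA80000 | 0x010000 | 0x000C40 | 0x00001C
      = 0xA90C5C
Bytes: (v>>16)&0xFF=A9, (v>>8)&0xFF=0C, v&0xFF=5C

Answer: 0xA90C5C A9 0C 5C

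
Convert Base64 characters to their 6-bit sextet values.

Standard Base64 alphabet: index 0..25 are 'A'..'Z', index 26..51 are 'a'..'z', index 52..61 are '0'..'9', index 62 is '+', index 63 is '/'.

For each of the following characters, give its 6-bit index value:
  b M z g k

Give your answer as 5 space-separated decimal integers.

Answer: 27 12 51 32 36

Derivation:
'b': a..z range, 26 + ord('b') − ord('a') = 27
'M': A..Z range, ord('M') − ord('A') = 12
'z': a..z range, 26 + ord('z') − ord('a') = 51
'g': a..z range, 26 + ord('g') − ord('a') = 32
'k': a..z range, 26 + ord('k') − ord('a') = 36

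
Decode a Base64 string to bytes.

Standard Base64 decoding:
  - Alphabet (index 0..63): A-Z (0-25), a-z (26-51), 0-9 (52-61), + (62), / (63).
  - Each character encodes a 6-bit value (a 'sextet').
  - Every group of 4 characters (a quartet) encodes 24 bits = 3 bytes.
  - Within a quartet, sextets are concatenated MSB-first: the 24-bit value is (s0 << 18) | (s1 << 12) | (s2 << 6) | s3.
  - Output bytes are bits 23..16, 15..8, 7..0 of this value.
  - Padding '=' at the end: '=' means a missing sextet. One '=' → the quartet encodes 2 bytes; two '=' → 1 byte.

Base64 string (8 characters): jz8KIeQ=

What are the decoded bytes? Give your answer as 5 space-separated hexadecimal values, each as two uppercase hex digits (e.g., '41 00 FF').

After char 0 ('j'=35): chars_in_quartet=1 acc=0x23 bytes_emitted=0
After char 1 ('z'=51): chars_in_quartet=2 acc=0x8F3 bytes_emitted=0
After char 2 ('8'=60): chars_in_quartet=3 acc=0x23CFC bytes_emitted=0
After char 3 ('K'=10): chars_in_quartet=4 acc=0x8F3F0A -> emit 8F 3F 0A, reset; bytes_emitted=3
After char 4 ('I'=8): chars_in_quartet=1 acc=0x8 bytes_emitted=3
After char 5 ('e'=30): chars_in_quartet=2 acc=0x21E bytes_emitted=3
After char 6 ('Q'=16): chars_in_quartet=3 acc=0x8790 bytes_emitted=3
Padding '=': partial quartet acc=0x8790 -> emit 21 E4; bytes_emitted=5

Answer: 8F 3F 0A 21 E4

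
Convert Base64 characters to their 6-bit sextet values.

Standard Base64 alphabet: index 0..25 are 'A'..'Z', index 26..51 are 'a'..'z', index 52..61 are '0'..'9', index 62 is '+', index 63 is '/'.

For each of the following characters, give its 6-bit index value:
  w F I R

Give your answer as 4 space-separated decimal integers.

Answer: 48 5 8 17

Derivation:
'w': a..z range, 26 + ord('w') − ord('a') = 48
'F': A..Z range, ord('F') − ord('A') = 5
'I': A..Z range, ord('I') − ord('A') = 8
'R': A..Z range, ord('R') − ord('A') = 17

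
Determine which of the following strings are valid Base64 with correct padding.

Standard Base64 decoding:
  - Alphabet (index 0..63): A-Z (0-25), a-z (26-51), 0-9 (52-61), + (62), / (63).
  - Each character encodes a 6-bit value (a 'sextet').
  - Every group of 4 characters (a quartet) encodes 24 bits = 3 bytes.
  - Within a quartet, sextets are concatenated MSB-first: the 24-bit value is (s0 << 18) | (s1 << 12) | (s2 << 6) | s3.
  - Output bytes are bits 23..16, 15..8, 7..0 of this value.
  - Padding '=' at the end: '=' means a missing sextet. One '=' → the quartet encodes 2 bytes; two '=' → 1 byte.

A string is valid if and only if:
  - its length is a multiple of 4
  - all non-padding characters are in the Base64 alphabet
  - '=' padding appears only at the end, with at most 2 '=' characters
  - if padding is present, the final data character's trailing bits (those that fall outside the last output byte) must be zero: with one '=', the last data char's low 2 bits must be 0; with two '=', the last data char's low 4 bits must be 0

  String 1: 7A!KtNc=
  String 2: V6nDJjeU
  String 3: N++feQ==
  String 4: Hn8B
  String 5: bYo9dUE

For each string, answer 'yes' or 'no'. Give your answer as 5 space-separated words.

Answer: no yes yes yes no

Derivation:
String 1: '7A!KtNc=' → invalid (bad char(s): ['!'])
String 2: 'V6nDJjeU' → valid
String 3: 'N++feQ==' → valid
String 4: 'Hn8B' → valid
String 5: 'bYo9dUE' → invalid (len=7 not mult of 4)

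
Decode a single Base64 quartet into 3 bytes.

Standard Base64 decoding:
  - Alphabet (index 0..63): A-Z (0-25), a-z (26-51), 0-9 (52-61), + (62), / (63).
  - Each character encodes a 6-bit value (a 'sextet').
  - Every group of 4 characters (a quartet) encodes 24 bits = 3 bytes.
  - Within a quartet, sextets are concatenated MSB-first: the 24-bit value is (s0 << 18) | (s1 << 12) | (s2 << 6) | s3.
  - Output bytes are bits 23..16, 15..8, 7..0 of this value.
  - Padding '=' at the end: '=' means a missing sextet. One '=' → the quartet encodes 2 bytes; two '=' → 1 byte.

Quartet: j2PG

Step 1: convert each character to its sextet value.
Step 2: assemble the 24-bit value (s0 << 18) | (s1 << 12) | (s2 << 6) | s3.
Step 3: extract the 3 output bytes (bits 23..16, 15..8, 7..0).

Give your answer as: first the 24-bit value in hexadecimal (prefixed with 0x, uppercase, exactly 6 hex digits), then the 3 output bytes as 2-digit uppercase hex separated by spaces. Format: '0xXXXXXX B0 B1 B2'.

Sextets: j=35, 2=54, P=15, G=6
24-bit: (35<<18) | (54<<12) | (15<<6) | 6
      = 0x8C0000 | 0x036000 | 0x0003C0 | 0x000006
      = 0x8F63C6
Bytes: (v>>16)&0xFF=8F, (v>>8)&0xFF=63, v&0xFF=C6

Answer: 0x8F63C6 8F 63 C6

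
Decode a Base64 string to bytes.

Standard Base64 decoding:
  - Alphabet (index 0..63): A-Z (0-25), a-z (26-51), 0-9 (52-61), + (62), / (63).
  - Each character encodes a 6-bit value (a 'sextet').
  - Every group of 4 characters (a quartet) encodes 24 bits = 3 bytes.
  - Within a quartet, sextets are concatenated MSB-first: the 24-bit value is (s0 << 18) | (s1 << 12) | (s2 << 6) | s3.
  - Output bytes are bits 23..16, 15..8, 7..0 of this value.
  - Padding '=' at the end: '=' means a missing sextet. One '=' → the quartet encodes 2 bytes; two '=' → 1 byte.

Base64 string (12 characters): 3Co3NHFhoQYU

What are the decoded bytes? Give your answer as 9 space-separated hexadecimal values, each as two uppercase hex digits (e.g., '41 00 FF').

After char 0 ('3'=55): chars_in_quartet=1 acc=0x37 bytes_emitted=0
After char 1 ('C'=2): chars_in_quartet=2 acc=0xDC2 bytes_emitted=0
After char 2 ('o'=40): chars_in_quartet=3 acc=0x370A8 bytes_emitted=0
After char 3 ('3'=55): chars_in_quartet=4 acc=0xDC2A37 -> emit DC 2A 37, reset; bytes_emitted=3
After char 4 ('N'=13): chars_in_quartet=1 acc=0xD bytes_emitted=3
After char 5 ('H'=7): chars_in_quartet=2 acc=0x347 bytes_emitted=3
After char 6 ('F'=5): chars_in_quartet=3 acc=0xD1C5 bytes_emitted=3
After char 7 ('h'=33): chars_in_quartet=4 acc=0x347161 -> emit 34 71 61, reset; bytes_emitted=6
After char 8 ('o'=40): chars_in_quartet=1 acc=0x28 bytes_emitted=6
After char 9 ('Q'=16): chars_in_quartet=2 acc=0xA10 bytes_emitted=6
After char 10 ('Y'=24): chars_in_quartet=3 acc=0x28418 bytes_emitted=6
After char 11 ('U'=20): chars_in_quartet=4 acc=0xA10614 -> emit A1 06 14, reset; bytes_emitted=9

Answer: DC 2A 37 34 71 61 A1 06 14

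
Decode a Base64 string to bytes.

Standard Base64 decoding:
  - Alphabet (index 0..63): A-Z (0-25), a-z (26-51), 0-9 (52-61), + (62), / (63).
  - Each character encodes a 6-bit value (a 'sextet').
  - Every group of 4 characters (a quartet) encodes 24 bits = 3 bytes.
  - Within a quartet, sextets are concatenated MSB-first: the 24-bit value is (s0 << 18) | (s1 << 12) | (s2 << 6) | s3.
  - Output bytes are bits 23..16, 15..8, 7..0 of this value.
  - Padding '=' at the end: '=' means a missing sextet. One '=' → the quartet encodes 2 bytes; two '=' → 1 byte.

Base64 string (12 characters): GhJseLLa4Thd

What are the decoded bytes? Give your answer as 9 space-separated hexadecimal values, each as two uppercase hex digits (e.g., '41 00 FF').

Answer: 1A 12 6C 78 B2 DA E1 38 5D

Derivation:
After char 0 ('G'=6): chars_in_quartet=1 acc=0x6 bytes_emitted=0
After char 1 ('h'=33): chars_in_quartet=2 acc=0x1A1 bytes_emitted=0
After char 2 ('J'=9): chars_in_quartet=3 acc=0x6849 bytes_emitted=0
After char 3 ('s'=44): chars_in_quartet=4 acc=0x1A126C -> emit 1A 12 6C, reset; bytes_emitted=3
After char 4 ('e'=30): chars_in_quartet=1 acc=0x1E bytes_emitted=3
After char 5 ('L'=11): chars_in_quartet=2 acc=0x78B bytes_emitted=3
After char 6 ('L'=11): chars_in_quartet=3 acc=0x1E2CB bytes_emitted=3
After char 7 ('a'=26): chars_in_quartet=4 acc=0x78B2DA -> emit 78 B2 DA, reset; bytes_emitted=6
After char 8 ('4'=56): chars_in_quartet=1 acc=0x38 bytes_emitted=6
After char 9 ('T'=19): chars_in_quartet=2 acc=0xE13 bytes_emitted=6
After char 10 ('h'=33): chars_in_quartet=3 acc=0x384E1 bytes_emitted=6
After char 11 ('d'=29): chars_in_quartet=4 acc=0xE1385D -> emit E1 38 5D, reset; bytes_emitted=9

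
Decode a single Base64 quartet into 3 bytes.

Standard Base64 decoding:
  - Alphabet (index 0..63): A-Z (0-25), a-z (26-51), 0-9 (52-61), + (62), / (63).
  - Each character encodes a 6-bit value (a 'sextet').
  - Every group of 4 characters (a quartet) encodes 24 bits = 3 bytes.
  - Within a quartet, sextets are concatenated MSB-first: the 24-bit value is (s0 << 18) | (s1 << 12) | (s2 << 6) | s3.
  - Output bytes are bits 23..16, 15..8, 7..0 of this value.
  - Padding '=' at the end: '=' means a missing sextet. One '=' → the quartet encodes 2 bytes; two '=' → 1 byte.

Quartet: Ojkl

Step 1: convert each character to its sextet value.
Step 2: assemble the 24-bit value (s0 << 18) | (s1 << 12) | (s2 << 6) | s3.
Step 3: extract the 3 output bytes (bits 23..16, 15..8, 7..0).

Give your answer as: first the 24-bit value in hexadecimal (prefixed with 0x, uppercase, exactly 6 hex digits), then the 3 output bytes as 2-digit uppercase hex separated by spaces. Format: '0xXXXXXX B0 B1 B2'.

Answer: 0x3A3925 3A 39 25

Derivation:
Sextets: O=14, j=35, k=36, l=37
24-bit: (14<<18) | (35<<12) | (36<<6) | 37
      = 0x380000 | 0x023000 | 0x000900 | 0x000025
      = 0x3A3925
Bytes: (v>>16)&0xFF=3A, (v>>8)&0xFF=39, v&0xFF=25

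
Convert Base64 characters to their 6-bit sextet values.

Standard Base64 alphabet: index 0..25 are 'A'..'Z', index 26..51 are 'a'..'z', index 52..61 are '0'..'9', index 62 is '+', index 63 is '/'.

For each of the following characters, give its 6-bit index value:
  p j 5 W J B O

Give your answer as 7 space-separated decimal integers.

Answer: 41 35 57 22 9 1 14

Derivation:
'p': a..z range, 26 + ord('p') − ord('a') = 41
'j': a..z range, 26 + ord('j') − ord('a') = 35
'5': 0..9 range, 52 + ord('5') − ord('0') = 57
'W': A..Z range, ord('W') − ord('A') = 22
'J': A..Z range, ord('J') − ord('A') = 9
'B': A..Z range, ord('B') − ord('A') = 1
'O': A..Z range, ord('O') − ord('A') = 14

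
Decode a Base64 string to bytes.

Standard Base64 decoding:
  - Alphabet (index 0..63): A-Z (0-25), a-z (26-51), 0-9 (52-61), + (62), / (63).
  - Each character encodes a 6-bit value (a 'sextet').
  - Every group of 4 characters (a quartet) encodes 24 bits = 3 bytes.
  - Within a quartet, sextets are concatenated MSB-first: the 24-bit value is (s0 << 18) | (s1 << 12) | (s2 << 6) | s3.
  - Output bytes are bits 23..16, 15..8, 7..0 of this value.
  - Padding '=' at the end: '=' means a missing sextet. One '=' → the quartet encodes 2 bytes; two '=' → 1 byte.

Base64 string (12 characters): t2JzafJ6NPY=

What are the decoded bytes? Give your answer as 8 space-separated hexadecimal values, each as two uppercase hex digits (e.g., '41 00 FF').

After char 0 ('t'=45): chars_in_quartet=1 acc=0x2D bytes_emitted=0
After char 1 ('2'=54): chars_in_quartet=2 acc=0xB76 bytes_emitted=0
After char 2 ('J'=9): chars_in_quartet=3 acc=0x2DD89 bytes_emitted=0
After char 3 ('z'=51): chars_in_quartet=4 acc=0xB76273 -> emit B7 62 73, reset; bytes_emitted=3
After char 4 ('a'=26): chars_in_quartet=1 acc=0x1A bytes_emitted=3
After char 5 ('f'=31): chars_in_quartet=2 acc=0x69F bytes_emitted=3
After char 6 ('J'=9): chars_in_quartet=3 acc=0x1A7C9 bytes_emitted=3
After char 7 ('6'=58): chars_in_quartet=4 acc=0x69F27A -> emit 69 F2 7A, reset; bytes_emitted=6
After char 8 ('N'=13): chars_in_quartet=1 acc=0xD bytes_emitted=6
After char 9 ('P'=15): chars_in_quartet=2 acc=0x34F bytes_emitted=6
After char 10 ('Y'=24): chars_in_quartet=3 acc=0xD3D8 bytes_emitted=6
Padding '=': partial quartet acc=0xD3D8 -> emit 34 F6; bytes_emitted=8

Answer: B7 62 73 69 F2 7A 34 F6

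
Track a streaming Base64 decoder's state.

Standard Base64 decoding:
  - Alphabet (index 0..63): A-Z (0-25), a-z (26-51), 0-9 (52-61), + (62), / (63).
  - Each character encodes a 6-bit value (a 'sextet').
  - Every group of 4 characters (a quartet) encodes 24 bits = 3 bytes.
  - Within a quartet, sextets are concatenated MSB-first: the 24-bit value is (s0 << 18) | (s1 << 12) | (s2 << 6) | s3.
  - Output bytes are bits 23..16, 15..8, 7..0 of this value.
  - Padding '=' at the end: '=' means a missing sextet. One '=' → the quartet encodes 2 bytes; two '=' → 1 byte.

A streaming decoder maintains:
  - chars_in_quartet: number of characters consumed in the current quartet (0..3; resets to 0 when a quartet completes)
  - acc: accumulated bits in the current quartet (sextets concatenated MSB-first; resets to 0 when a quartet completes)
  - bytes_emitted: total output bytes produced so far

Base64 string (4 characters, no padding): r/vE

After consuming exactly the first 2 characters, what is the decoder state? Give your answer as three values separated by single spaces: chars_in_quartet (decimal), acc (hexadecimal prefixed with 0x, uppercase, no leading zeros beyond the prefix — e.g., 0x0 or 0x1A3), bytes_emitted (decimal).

After char 0 ('r'=43): chars_in_quartet=1 acc=0x2B bytes_emitted=0
After char 1 ('/'=63): chars_in_quartet=2 acc=0xAFF bytes_emitted=0

Answer: 2 0xAFF 0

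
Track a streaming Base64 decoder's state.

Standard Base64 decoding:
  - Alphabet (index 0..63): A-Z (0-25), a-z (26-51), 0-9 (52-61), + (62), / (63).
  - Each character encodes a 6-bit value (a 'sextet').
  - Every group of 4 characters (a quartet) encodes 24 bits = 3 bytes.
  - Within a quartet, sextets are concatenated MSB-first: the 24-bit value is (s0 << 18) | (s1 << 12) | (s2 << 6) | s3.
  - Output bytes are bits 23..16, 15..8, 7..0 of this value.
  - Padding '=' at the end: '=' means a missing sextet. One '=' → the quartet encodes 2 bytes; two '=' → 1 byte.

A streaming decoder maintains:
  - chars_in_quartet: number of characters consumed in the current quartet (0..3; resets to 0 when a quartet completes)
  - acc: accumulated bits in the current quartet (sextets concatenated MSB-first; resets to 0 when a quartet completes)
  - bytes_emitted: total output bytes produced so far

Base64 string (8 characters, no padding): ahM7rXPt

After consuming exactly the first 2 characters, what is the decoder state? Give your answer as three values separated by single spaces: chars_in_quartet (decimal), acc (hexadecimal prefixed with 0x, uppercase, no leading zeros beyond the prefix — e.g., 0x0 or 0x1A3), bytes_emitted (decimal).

After char 0 ('a'=26): chars_in_quartet=1 acc=0x1A bytes_emitted=0
After char 1 ('h'=33): chars_in_quartet=2 acc=0x6A1 bytes_emitted=0

Answer: 2 0x6A1 0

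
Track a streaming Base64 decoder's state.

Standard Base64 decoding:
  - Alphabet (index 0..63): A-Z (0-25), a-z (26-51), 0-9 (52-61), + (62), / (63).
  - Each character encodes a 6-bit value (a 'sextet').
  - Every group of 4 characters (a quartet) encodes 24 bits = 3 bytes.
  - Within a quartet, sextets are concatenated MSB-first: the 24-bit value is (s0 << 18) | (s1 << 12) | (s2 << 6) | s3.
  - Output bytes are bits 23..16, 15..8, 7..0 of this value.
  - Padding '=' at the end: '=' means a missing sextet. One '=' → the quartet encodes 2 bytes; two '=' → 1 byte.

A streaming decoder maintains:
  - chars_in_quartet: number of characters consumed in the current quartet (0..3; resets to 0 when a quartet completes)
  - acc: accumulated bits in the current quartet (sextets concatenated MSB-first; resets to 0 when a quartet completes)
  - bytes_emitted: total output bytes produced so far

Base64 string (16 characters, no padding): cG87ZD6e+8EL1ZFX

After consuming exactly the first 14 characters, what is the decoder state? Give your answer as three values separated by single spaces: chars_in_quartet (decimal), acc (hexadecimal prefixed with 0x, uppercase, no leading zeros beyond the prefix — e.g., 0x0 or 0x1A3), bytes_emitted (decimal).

Answer: 2 0xD59 9

Derivation:
After char 0 ('c'=28): chars_in_quartet=1 acc=0x1C bytes_emitted=0
After char 1 ('G'=6): chars_in_quartet=2 acc=0x706 bytes_emitted=0
After char 2 ('8'=60): chars_in_quartet=3 acc=0x1C1BC bytes_emitted=0
After char 3 ('7'=59): chars_in_quartet=4 acc=0x706F3B -> emit 70 6F 3B, reset; bytes_emitted=3
After char 4 ('Z'=25): chars_in_quartet=1 acc=0x19 bytes_emitted=3
After char 5 ('D'=3): chars_in_quartet=2 acc=0x643 bytes_emitted=3
After char 6 ('6'=58): chars_in_quartet=3 acc=0x190FA bytes_emitted=3
After char 7 ('e'=30): chars_in_quartet=4 acc=0x643E9E -> emit 64 3E 9E, reset; bytes_emitted=6
After char 8 ('+'=62): chars_in_quartet=1 acc=0x3E bytes_emitted=6
After char 9 ('8'=60): chars_in_quartet=2 acc=0xFBC bytes_emitted=6
After char 10 ('E'=4): chars_in_quartet=3 acc=0x3EF04 bytes_emitted=6
After char 11 ('L'=11): chars_in_quartet=4 acc=0xFBC10B -> emit FB C1 0B, reset; bytes_emitted=9
After char 12 ('1'=53): chars_in_quartet=1 acc=0x35 bytes_emitted=9
After char 13 ('Z'=25): chars_in_quartet=2 acc=0xD59 bytes_emitted=9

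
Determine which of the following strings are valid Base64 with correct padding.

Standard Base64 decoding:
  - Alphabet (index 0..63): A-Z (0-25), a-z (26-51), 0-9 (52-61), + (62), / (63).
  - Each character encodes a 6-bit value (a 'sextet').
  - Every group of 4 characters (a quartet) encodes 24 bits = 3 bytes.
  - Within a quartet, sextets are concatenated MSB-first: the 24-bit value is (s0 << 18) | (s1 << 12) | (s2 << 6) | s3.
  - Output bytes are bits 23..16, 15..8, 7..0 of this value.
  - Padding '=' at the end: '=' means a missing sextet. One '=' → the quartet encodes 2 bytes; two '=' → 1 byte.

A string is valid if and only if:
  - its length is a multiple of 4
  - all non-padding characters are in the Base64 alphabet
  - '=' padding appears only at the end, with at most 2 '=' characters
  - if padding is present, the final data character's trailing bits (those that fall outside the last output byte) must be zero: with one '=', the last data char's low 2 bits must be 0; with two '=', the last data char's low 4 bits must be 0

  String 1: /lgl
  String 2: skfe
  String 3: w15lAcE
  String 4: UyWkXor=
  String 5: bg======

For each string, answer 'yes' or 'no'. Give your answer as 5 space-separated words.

Answer: yes yes no no no

Derivation:
String 1: '/lgl' → valid
String 2: 'skfe' → valid
String 3: 'w15lAcE' → invalid (len=7 not mult of 4)
String 4: 'UyWkXor=' → invalid (bad trailing bits)
String 5: 'bg======' → invalid (6 pad chars (max 2))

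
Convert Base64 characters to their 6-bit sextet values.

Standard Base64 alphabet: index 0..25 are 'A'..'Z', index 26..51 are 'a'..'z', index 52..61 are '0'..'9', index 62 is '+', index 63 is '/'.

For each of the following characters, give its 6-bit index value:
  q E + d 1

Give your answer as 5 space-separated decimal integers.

Answer: 42 4 62 29 53

Derivation:
'q': a..z range, 26 + ord('q') − ord('a') = 42
'E': A..Z range, ord('E') − ord('A') = 4
'+': index 62
'd': a..z range, 26 + ord('d') − ord('a') = 29
'1': 0..9 range, 52 + ord('1') − ord('0') = 53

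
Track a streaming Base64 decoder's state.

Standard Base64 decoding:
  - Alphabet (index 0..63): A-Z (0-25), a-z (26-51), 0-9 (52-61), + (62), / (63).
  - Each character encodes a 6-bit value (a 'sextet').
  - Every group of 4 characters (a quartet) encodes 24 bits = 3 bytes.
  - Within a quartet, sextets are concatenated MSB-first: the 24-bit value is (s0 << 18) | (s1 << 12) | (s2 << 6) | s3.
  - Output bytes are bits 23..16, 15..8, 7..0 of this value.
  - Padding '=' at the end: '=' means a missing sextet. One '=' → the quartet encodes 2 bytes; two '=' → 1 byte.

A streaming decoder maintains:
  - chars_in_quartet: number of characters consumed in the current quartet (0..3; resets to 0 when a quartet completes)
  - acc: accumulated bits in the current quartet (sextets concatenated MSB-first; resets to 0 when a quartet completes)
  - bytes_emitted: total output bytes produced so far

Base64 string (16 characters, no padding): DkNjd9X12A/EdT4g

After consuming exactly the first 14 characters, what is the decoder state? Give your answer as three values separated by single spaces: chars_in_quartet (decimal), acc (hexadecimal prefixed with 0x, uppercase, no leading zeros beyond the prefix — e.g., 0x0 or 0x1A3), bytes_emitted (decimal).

Answer: 2 0x753 9

Derivation:
After char 0 ('D'=3): chars_in_quartet=1 acc=0x3 bytes_emitted=0
After char 1 ('k'=36): chars_in_quartet=2 acc=0xE4 bytes_emitted=0
After char 2 ('N'=13): chars_in_quartet=3 acc=0x390D bytes_emitted=0
After char 3 ('j'=35): chars_in_quartet=4 acc=0xE4363 -> emit 0E 43 63, reset; bytes_emitted=3
After char 4 ('d'=29): chars_in_quartet=1 acc=0x1D bytes_emitted=3
After char 5 ('9'=61): chars_in_quartet=2 acc=0x77D bytes_emitted=3
After char 6 ('X'=23): chars_in_quartet=3 acc=0x1DF57 bytes_emitted=3
After char 7 ('1'=53): chars_in_quartet=4 acc=0x77D5F5 -> emit 77 D5 F5, reset; bytes_emitted=6
After char 8 ('2'=54): chars_in_quartet=1 acc=0x36 bytes_emitted=6
After char 9 ('A'=0): chars_in_quartet=2 acc=0xD80 bytes_emitted=6
After char 10 ('/'=63): chars_in_quartet=3 acc=0x3603F bytes_emitted=6
After char 11 ('E'=4): chars_in_quartet=4 acc=0xD80FC4 -> emit D8 0F C4, reset; bytes_emitted=9
After char 12 ('d'=29): chars_in_quartet=1 acc=0x1D bytes_emitted=9
After char 13 ('T'=19): chars_in_quartet=2 acc=0x753 bytes_emitted=9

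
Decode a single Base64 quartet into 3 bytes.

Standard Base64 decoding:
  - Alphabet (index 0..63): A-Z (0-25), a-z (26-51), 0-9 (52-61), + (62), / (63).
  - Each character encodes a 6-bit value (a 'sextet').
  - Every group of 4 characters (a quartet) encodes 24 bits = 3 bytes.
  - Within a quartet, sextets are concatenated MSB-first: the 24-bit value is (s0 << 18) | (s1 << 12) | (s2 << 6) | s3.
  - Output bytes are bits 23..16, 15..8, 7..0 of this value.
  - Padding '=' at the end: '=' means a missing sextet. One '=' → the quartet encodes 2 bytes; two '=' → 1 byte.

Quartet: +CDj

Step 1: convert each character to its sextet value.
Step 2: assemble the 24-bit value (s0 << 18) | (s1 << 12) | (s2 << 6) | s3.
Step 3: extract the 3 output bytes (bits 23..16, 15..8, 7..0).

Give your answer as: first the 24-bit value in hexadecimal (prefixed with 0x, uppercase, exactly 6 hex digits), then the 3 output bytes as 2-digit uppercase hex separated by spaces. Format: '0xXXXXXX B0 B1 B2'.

Sextets: +=62, C=2, D=3, j=35
24-bit: (62<<18) | (2<<12) | (3<<6) | 35
      = 0xF80000 | 0x002000 | 0x0000C0 | 0x000023
      = 0xF820E3
Bytes: (v>>16)&0xFF=F8, (v>>8)&0xFF=20, v&0xFF=E3

Answer: 0xF820E3 F8 20 E3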